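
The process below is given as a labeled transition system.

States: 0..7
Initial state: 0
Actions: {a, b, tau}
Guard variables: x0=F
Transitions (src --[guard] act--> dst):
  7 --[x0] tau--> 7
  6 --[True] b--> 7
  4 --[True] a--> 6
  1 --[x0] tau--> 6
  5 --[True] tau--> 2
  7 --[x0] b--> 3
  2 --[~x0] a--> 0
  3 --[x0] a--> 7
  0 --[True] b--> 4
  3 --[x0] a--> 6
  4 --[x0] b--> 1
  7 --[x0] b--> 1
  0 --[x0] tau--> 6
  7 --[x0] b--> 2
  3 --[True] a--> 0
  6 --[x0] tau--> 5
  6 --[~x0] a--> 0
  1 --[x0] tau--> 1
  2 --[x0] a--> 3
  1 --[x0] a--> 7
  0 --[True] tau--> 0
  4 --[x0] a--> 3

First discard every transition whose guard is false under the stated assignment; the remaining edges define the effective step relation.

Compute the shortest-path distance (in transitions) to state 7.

Layered search for 7:
  Layer 0: {0}
  Layer 1: {4}
  Layer 2: {6}
  Layer 3: {7}
7 enters at depth 3; path b·a·b

Answer: 3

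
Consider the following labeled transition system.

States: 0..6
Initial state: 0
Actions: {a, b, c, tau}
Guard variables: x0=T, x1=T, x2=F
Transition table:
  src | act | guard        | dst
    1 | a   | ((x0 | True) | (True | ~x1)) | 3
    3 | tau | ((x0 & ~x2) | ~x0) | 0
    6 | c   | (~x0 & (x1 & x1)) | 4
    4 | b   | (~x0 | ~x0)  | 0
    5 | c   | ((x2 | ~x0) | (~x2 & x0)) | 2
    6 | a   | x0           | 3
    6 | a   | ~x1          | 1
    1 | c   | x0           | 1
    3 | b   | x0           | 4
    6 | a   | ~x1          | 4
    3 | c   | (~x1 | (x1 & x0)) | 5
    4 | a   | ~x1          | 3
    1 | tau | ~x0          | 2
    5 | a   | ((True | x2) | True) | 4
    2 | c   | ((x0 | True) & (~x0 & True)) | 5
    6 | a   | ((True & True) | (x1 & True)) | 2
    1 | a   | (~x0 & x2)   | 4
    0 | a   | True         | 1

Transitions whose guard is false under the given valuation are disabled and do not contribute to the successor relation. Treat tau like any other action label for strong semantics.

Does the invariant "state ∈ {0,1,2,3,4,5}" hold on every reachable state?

Allowed set {0,1,2,3,4,5}
Reachable = {0,1,2,3,4,5}
  0: safe
  1: safe
  2: safe
  3: safe
  4: safe
  5: safe

Answer: INVARIANT HOLDS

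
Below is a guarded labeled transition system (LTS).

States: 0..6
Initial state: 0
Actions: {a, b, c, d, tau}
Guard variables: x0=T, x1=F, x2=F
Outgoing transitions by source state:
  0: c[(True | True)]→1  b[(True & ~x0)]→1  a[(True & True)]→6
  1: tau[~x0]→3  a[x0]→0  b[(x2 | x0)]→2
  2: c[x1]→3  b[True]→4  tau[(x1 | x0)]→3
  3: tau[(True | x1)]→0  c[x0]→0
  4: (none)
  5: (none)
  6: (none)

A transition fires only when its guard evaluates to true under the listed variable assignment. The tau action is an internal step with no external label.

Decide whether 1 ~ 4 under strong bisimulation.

Bisimulation quotient by refinement:
  P[0] = {{0,1,2,3,4,5,6}}
  P[1] = {{0},{1},{2},{3},{4,5,6}}
Fixed point at round 2; 5 class(es).
class of 1: {1}; class of 4: {4,5,6}

Answer: NOT BISIMILAR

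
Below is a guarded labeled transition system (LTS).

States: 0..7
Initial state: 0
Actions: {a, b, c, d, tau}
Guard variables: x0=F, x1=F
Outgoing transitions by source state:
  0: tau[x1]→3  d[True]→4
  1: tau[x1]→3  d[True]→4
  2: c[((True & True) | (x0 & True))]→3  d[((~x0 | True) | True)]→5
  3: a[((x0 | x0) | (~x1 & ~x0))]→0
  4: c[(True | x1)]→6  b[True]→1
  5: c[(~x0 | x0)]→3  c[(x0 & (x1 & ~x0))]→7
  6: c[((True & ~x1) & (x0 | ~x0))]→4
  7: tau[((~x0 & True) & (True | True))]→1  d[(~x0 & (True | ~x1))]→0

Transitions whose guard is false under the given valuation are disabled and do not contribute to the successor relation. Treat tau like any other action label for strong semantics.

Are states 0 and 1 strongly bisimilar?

Compute ~ classes (split until stable):
  P[0] = {{0,1,2,3,4,5,6,7}}
  P[1] = {{0,1},{2},{3},{4},{5,6},{7}}
  P[2] = {{0,1},{2},{3},{4},{5},{6},{7}}
stable after 3 split(s): 7 block(s)
[0]={0,1}  [1]={0,1}

Answer: BISIMILAR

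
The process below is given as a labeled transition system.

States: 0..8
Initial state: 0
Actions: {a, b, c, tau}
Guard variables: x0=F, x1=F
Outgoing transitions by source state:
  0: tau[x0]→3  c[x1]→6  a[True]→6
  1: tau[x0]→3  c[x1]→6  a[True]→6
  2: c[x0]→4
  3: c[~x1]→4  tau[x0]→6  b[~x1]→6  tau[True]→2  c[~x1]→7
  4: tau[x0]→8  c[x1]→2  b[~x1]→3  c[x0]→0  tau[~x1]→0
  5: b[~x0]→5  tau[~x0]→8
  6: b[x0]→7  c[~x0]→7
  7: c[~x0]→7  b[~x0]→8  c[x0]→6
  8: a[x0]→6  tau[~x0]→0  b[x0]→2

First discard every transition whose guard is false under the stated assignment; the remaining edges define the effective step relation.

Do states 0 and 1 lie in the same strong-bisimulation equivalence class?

Compute ~ classes (split until stable):
  round 0: {{0,1,2,3,4,5,6,7,8}}
  round 1: {{0,1},{2},{3},{4,5},{6},{7},{8}}
  round 2: {{0,1},{2},{3},{4},{5},{6},{7},{8}}
8 equivalence class(es) (converged in 3)
class of 0: {0,1}; class of 1: {0,1}

Answer: BISIMILAR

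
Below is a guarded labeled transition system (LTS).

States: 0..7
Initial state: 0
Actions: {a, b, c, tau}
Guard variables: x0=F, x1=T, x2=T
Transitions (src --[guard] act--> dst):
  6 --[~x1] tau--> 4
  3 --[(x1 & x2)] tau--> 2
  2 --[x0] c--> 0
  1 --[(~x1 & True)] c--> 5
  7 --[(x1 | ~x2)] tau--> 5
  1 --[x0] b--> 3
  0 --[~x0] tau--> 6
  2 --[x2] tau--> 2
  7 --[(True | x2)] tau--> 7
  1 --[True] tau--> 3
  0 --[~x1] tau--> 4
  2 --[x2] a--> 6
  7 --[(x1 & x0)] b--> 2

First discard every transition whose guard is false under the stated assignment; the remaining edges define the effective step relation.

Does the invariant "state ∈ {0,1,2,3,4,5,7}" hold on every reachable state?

Safe = {0,1,2,3,4,5,7}
Reachable = {0,6}
  0: ✓
  6: outside
reach 6 via tau — violates

Answer: INVARIANT VIOLATED at state 6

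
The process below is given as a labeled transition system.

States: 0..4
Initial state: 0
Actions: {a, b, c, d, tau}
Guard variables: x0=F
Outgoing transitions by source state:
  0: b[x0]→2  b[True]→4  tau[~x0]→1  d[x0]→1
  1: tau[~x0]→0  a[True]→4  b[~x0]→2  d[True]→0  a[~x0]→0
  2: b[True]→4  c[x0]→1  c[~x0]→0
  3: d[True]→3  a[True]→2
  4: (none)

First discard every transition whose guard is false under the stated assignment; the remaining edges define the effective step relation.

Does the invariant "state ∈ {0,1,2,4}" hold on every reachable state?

Inv-set: {0,1,2,4}
R = {0,1,2,4}
  0: ok
  1: ok
  2: ok
  4: ok

Answer: INVARIANT HOLDS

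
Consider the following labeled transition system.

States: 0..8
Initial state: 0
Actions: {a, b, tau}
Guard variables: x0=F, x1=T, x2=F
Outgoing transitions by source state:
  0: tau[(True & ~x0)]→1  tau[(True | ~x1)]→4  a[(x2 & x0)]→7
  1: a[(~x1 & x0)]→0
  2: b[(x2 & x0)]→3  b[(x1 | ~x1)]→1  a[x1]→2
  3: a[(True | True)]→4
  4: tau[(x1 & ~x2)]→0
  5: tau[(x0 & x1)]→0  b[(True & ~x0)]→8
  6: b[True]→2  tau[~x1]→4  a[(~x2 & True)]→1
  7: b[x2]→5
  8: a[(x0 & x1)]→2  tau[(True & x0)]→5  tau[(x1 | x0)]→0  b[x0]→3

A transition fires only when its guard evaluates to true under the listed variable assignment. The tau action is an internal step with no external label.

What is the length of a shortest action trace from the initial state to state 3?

Answer: UNREACHABLE

Analysis:
Breadth-first toward 3:
  Layer 0: {0}
  Layer 1: {1,4}
3 never appears.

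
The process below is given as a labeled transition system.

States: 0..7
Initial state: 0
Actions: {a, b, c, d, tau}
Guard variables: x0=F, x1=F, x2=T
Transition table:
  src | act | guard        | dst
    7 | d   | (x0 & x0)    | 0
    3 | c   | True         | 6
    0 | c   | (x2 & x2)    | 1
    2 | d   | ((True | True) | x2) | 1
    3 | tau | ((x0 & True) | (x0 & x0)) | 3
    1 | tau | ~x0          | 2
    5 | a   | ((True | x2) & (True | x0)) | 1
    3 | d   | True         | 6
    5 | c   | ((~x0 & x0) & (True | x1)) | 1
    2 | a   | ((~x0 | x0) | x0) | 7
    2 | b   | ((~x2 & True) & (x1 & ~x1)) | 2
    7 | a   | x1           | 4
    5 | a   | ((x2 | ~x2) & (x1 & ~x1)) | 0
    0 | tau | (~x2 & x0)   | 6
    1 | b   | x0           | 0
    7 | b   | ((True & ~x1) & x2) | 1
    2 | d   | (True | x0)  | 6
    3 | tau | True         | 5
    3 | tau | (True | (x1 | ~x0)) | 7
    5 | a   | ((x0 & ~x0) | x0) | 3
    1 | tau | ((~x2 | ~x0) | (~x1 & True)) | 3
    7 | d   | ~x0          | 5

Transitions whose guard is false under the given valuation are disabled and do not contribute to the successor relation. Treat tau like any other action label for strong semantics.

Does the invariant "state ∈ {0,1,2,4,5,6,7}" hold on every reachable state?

Inv-set: {0,1,2,4,5,6,7}
R = {0,1,2,3,5,6,7}
  0: ok
  1: ok
  2: ok
  3: VIOLATES
  5: ok
  6: ok
  7: ok
reach 3 via c·tau — violates

Answer: INVARIANT VIOLATED at state 3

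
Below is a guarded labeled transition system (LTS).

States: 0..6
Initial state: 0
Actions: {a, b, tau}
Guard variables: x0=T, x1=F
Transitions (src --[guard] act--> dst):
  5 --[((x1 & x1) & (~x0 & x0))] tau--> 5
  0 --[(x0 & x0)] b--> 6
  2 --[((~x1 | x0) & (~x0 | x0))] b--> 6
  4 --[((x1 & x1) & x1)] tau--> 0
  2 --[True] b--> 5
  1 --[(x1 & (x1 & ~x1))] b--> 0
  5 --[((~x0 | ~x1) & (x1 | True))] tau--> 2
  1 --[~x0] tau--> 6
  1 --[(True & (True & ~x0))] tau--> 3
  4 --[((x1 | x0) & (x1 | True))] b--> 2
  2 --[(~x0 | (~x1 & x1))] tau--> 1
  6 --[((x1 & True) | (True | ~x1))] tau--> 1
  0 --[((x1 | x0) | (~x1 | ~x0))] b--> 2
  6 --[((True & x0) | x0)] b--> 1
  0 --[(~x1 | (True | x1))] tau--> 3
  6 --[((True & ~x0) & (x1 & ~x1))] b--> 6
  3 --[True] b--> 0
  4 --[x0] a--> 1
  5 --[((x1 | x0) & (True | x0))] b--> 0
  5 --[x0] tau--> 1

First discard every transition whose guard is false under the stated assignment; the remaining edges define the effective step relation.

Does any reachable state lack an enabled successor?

R = {0,1,2,3,5,6}
  0: b→2  b→6  tau→3  [3 out]
  1: ∅  [no exit]
  2: b→5  b→6  [2 out]
  3: b→0  [1 out]
  5: b→0  tau→1  tau→2  [3 out]
  6: b→1  tau→1  [2 out]
trace reaching 1: b·tau

Answer: DEADLOCK at state 1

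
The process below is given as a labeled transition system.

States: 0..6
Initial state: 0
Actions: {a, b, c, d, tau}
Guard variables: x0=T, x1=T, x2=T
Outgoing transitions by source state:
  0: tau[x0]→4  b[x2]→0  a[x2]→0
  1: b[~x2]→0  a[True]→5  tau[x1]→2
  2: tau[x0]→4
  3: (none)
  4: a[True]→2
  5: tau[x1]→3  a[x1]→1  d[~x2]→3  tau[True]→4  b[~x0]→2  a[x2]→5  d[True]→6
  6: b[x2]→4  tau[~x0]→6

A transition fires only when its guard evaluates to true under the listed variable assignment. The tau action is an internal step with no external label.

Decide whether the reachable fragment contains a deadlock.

Reach set: {0,2,4}
  0: a→0  b→0  tau→4  [3 exit(s)]
  2: tau→4  [1 exit(s)]
  4: a→2  [1 exit(s)]

Answer: DEADLOCK-FREE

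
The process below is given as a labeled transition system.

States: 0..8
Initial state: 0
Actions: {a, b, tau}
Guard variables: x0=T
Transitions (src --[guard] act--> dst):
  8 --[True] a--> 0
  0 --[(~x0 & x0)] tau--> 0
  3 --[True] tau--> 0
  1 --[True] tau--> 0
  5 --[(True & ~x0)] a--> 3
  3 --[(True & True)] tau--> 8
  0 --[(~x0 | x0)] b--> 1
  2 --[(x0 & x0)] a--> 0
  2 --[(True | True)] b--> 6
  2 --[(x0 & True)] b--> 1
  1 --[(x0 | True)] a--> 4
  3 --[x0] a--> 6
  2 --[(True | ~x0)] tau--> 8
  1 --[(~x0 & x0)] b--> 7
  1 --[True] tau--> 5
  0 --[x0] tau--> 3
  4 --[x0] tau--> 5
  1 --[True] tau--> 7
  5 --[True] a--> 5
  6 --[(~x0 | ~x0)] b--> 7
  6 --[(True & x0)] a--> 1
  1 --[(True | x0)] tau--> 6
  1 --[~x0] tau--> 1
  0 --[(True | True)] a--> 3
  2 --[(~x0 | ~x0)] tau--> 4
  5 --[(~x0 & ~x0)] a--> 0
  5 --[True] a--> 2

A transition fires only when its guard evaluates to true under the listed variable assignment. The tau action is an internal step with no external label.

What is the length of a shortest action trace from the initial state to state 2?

Answer: 3

Trace:
Layered search for 2:
  depth 0: {0}
  depth 1: {1,3}
  depth 2: {4,5,6,7,8}
  depth 3: {2}
depth(2)=3, e.g. b·tau·a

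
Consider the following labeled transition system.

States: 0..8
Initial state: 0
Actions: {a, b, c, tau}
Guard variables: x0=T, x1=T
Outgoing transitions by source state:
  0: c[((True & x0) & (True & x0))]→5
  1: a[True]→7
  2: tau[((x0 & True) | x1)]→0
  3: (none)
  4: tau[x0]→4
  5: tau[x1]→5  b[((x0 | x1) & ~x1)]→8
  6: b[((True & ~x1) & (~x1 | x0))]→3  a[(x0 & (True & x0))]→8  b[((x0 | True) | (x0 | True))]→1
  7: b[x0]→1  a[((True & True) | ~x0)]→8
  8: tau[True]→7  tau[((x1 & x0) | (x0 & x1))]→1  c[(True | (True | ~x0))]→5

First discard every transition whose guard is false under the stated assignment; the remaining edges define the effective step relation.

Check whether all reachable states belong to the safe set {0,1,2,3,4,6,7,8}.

Inv-set: {0,1,2,3,4,6,7,8}
R = {0,5}
  0: safe
  5: VIOLATES
witness against invariant: c → 5

Answer: INVARIANT VIOLATED at state 5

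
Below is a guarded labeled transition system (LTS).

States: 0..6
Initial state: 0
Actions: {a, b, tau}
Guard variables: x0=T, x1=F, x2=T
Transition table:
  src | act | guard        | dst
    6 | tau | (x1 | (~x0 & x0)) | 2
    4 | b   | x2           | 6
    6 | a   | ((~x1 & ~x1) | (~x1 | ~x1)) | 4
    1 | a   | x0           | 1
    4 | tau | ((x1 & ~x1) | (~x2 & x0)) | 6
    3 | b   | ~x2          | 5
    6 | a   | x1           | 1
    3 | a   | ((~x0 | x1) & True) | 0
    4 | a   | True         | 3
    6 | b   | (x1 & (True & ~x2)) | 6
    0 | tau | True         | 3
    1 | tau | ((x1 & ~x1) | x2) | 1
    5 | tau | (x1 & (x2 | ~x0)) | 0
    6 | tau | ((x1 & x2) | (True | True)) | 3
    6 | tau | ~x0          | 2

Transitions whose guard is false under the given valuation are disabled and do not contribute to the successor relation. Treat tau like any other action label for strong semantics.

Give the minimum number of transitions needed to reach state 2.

Answer: UNREACHABLE

Trace:
Layered search for 2:
  Layer 0: {0}
  Layer 1: {3}
2 never appears.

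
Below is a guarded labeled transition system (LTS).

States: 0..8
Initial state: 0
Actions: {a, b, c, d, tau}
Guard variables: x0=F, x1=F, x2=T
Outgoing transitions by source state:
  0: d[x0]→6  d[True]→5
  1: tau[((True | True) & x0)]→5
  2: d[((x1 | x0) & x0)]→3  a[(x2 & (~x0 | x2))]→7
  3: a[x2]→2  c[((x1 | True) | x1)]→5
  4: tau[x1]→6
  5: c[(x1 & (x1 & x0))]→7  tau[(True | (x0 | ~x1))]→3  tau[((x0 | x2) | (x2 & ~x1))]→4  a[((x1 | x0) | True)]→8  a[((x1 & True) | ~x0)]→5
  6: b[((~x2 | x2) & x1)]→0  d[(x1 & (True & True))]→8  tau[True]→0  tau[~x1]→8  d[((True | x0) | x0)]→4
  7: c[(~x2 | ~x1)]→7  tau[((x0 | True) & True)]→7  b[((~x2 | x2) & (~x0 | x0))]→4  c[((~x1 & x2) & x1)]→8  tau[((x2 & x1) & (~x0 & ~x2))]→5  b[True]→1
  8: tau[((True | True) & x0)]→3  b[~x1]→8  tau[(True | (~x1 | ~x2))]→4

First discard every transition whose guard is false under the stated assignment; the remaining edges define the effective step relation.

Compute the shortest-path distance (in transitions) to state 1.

Answer: 5

Analysis:
BFS to 1:
  L0 = {0}
  L1 = {5}
  L2 = {3,4,8}
  L3 = {2}
  L4 = {7}
  L5 = {1}
first hit 1 at d=5 via d·tau·a·a·b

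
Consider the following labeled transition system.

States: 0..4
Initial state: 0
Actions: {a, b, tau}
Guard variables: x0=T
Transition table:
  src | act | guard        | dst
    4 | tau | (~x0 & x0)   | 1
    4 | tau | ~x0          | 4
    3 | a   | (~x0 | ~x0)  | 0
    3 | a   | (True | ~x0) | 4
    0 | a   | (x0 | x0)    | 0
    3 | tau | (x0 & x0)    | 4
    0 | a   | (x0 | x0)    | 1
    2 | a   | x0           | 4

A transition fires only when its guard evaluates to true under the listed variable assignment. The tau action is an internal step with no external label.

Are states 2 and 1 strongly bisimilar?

Answer: NOT BISIMILAR

Analysis:
Refine partition for ~:
  π0 = {{0,1,2,3,4}}
  π1 = {{0,2},{1,4},{3}}
  π2 = {{0},{1,4},{2},{3}}
4 equivalence class(es) (converged in 3)
2∈{2}, 1∈{1,4}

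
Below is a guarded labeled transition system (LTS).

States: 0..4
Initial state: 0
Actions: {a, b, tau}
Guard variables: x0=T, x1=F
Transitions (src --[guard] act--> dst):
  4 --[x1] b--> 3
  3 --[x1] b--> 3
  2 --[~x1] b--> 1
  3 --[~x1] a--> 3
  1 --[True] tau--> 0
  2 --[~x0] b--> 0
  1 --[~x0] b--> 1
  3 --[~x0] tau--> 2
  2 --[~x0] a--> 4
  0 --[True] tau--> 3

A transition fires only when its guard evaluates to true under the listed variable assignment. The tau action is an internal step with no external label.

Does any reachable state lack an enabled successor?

Answer: DEADLOCK-FREE

Working:
R = {0,3}
  0: tau→3  [1 exit(s)]
  3: a→3  [1 exit(s)]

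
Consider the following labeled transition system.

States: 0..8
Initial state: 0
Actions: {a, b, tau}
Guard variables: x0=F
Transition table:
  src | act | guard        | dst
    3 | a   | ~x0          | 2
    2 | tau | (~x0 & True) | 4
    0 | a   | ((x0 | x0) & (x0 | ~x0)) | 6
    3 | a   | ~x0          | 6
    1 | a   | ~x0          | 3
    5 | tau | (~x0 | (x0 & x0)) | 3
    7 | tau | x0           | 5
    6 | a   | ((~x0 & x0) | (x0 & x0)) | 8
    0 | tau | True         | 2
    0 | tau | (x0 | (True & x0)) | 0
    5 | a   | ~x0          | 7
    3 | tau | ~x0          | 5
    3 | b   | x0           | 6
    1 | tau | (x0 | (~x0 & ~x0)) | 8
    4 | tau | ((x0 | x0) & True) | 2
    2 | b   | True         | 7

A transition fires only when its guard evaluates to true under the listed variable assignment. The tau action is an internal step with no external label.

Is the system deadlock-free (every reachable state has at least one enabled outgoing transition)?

R = {0,2,4,7}
  0: tau→2  [deg 1]
  2: b→7  tau→4  [deg 2]
  4: ∅  [STUCK]
  7: ∅  [STUCK]
witness 4: tau·tau

Answer: DEADLOCK at state 4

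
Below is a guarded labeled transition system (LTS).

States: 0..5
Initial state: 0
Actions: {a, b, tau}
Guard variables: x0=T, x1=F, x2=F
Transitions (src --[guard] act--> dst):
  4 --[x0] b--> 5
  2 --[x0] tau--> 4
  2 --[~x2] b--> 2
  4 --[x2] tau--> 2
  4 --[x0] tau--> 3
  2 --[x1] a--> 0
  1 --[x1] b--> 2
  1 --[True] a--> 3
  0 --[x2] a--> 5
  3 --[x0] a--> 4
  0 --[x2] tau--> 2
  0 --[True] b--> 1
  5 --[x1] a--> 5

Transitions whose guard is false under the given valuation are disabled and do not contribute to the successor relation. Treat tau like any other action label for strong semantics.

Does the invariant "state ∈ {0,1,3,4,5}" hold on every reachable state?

Allowed set {0,1,3,4,5}
Reach set: {0,1,3,4,5}
  0: ✓
  1: ✓
  3: ✓
  4: ✓
  5: ✓

Answer: INVARIANT HOLDS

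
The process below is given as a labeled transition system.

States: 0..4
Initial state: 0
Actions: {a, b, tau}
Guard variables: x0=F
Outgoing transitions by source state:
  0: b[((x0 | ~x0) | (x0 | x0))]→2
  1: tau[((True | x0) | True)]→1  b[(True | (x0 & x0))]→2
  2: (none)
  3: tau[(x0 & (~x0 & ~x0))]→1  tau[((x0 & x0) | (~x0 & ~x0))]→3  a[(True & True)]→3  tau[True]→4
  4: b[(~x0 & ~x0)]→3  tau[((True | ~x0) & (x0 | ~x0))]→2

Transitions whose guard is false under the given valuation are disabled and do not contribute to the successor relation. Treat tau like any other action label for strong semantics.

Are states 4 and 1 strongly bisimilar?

Compute ~ classes (split until stable):
  round 0: {{0,1,2,3,4}}
  round 1: {{0},{1,4},{2},{3}}
  round 2: {{0},{1},{2},{3},{4}}
5 equivalence class(es) (converged in 3)
class of 4: {4}; class of 1: {1}

Answer: NOT BISIMILAR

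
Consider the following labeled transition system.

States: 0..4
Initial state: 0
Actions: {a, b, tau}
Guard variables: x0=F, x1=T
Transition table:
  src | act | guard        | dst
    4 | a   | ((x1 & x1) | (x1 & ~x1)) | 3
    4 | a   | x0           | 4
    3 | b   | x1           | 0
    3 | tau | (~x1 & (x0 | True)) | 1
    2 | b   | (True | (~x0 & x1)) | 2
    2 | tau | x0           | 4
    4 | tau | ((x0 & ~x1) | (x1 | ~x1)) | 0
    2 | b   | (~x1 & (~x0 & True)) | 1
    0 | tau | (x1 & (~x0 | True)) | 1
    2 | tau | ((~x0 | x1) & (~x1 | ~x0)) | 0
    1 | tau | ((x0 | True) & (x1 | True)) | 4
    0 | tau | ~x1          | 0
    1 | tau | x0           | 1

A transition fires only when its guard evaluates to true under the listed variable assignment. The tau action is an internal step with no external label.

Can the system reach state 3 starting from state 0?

7 transition(s) survive guard evaluation.
L0 = {0}
L1 = {1}  now seen {0,1}
L2 = {4}  now seen {0,1,4}
L3 = {3}  now seen {0,1,3,4}
R = {0,1,3,4}
witness 3: tau·tau·a

Answer: REACHABLE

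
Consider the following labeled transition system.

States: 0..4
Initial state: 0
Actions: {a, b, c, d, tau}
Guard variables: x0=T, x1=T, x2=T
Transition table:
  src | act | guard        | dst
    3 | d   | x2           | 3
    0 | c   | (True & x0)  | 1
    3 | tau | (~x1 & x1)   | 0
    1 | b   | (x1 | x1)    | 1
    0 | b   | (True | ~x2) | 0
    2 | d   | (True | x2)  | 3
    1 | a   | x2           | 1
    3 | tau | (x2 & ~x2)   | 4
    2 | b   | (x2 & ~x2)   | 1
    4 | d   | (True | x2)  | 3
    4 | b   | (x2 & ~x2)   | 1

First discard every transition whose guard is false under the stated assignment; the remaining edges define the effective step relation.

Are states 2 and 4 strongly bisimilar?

Refine partition for ~:
  round 0: {{0,1,2,3,4}}
  round 1: {{0},{1},{2,3,4}}
Fixed point at round 2; 3 class(es).
class of 2: {2,3,4}; class of 4: {2,3,4}

Answer: BISIMILAR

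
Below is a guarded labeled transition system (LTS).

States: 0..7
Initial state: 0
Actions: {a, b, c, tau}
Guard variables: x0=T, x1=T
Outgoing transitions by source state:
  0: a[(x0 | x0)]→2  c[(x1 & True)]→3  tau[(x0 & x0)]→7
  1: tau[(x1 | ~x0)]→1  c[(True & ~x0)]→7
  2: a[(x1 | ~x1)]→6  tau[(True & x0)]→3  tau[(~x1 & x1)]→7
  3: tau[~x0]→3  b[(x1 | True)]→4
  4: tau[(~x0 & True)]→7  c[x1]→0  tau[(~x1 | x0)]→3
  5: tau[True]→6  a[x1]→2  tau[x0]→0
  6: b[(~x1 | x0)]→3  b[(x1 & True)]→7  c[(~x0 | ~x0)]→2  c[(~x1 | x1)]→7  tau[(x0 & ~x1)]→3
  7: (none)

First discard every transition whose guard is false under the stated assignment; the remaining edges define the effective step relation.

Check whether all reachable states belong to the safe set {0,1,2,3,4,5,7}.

Inv-set: {0,1,2,3,4,5,7}
Reachable = {0,2,3,4,6,7}
  0: safe
  2: safe
  3: safe
  4: safe
  6: ✗ unsafe
  7: safe
counterexample path to 6: a·a

Answer: INVARIANT VIOLATED at state 6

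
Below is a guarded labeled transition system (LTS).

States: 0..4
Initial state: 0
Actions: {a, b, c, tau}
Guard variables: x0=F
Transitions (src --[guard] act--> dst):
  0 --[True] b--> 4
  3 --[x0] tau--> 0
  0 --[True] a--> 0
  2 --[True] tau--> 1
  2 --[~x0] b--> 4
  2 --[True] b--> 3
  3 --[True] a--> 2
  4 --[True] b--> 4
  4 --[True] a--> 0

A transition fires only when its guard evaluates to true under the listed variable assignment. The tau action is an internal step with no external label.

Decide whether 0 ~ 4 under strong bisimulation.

Answer: BISIMILAR

Working:
Bisimulation quotient by refinement:
  π0 = {{0,1,2,3,4}}
  π1 = {{0,4},{1},{2},{3}}
stable after 2 split(s): 4 block(s)
class of 0: {0,4}; class of 4: {0,4}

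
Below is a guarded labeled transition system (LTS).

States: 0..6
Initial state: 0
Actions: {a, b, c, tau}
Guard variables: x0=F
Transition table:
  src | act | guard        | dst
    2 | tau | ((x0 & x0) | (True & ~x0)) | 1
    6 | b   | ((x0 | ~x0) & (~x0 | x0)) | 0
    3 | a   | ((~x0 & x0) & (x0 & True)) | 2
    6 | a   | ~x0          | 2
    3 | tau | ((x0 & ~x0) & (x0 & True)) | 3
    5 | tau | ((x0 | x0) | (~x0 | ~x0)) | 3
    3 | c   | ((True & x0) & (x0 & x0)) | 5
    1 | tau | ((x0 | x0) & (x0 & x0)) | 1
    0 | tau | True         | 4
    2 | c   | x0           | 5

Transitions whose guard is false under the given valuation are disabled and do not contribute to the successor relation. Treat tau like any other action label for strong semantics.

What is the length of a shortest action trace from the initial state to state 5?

Answer: UNREACHABLE

Working:
Breadth-first toward 5:
  L0 = {0}
  L1 = {4}
5 never appears.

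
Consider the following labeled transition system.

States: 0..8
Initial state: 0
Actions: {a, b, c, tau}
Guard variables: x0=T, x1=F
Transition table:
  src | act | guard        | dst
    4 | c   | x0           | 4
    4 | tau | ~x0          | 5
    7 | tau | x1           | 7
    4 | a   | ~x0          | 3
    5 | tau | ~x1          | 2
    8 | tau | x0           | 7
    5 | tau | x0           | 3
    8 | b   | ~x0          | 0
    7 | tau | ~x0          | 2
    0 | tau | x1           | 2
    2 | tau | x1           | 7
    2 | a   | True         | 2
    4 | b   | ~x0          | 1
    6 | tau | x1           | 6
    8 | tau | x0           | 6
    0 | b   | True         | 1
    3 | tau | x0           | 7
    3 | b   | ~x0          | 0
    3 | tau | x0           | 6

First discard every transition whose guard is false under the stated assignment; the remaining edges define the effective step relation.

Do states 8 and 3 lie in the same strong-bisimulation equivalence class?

Answer: BISIMILAR

Trace:
Compute ~ classes (split until stable):
  round 0: {{0,1,2,3,4,5,6,7,8}}
  round 1: {{0},{1,6,7},{2},{3,5,8},{4}}
  round 2: {{0},{1,6,7},{2},{3,8},{4},{5}}
stable after 3 split(s): 6 block(s)
class of 8: {3,8}; class of 3: {3,8}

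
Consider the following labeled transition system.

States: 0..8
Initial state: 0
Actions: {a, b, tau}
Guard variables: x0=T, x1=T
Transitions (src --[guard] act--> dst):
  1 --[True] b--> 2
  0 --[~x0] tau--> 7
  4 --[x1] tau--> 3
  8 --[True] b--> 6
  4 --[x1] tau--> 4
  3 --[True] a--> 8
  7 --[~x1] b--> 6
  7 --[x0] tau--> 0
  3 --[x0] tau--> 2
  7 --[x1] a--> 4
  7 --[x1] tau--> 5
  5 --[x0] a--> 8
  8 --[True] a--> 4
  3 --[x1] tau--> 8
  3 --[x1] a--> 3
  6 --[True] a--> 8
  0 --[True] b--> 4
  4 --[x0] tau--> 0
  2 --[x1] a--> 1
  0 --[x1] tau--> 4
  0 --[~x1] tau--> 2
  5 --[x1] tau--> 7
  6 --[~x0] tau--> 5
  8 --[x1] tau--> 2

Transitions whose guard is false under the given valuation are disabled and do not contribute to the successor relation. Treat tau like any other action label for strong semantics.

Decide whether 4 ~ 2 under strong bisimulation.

Compute ~ classes (split until stable):
  P[0] = {{0,1,2,3,4,5,6,7,8}}
  P[1] = {{0},{1},{2,6},{3,5,7},{4},{8}}
  P[2] = {{0},{1},{2},{3},{4},{5},{6},{7},{8}}
9 equivalence class(es) (converged in 3)
[4]={4}  [2]={2}

Answer: NOT BISIMILAR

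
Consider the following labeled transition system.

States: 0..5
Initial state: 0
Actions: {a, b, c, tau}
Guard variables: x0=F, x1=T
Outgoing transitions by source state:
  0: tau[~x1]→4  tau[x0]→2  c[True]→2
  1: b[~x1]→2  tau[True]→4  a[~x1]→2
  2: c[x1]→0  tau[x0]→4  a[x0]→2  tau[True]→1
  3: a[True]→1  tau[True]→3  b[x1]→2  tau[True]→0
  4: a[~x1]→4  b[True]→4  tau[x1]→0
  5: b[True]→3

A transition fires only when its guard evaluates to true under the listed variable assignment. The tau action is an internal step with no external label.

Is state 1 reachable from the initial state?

After dropping false guards: 11 live edges.
Layer 0: {0}
Layer 1: {2}  now seen {0,2}
Layer 2: {1}  now seen {0,1,2}
Layer 3: {4}  now seen {0,1,2,4}
Reachable = {0,1,2,4}
witness 1: c·tau

Answer: REACHABLE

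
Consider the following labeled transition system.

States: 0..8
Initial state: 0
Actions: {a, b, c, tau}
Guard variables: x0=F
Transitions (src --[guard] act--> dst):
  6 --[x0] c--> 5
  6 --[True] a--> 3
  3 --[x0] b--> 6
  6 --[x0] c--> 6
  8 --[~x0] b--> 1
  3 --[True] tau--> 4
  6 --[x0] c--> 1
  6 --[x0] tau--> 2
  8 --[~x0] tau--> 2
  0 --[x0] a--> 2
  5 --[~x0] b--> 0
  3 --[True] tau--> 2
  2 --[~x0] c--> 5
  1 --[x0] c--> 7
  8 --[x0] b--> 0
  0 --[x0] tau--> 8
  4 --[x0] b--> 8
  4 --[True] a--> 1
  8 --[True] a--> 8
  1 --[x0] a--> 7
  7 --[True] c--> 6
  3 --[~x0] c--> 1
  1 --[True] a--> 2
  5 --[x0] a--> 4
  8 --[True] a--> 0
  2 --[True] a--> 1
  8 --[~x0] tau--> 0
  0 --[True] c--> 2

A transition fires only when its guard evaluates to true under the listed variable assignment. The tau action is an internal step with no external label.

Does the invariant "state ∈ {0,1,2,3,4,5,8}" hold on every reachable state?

Safe = {0,1,2,3,4,5,8}
Reach set: {0,1,2,5}
  0: ok
  1: ok
  2: ok
  5: ok

Answer: INVARIANT HOLDS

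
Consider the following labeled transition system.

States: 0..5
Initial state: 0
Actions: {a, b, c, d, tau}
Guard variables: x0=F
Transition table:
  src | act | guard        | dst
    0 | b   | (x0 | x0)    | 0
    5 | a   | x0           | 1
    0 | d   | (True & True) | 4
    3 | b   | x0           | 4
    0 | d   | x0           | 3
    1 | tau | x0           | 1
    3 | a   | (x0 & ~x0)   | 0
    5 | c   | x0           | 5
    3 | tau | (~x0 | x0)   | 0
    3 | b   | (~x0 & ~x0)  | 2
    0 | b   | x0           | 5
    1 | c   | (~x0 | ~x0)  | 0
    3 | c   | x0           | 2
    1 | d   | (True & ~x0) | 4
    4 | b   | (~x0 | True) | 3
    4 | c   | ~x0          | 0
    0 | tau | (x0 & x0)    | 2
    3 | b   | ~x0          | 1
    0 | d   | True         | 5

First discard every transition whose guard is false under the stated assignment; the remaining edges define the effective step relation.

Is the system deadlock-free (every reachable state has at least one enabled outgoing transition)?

R = {0,1,2,3,4,5}
  0: d→4  d→5  [2 out]
  1: c→0  d→4  [2 out]
  2: ∅  [no exit]
  3: b→1  b→2  tau→0  [3 out]
  4: b→3  c→0  [2 out]
  5: ∅  [no exit]
trace reaching 2: d·b·b

Answer: DEADLOCK at state 2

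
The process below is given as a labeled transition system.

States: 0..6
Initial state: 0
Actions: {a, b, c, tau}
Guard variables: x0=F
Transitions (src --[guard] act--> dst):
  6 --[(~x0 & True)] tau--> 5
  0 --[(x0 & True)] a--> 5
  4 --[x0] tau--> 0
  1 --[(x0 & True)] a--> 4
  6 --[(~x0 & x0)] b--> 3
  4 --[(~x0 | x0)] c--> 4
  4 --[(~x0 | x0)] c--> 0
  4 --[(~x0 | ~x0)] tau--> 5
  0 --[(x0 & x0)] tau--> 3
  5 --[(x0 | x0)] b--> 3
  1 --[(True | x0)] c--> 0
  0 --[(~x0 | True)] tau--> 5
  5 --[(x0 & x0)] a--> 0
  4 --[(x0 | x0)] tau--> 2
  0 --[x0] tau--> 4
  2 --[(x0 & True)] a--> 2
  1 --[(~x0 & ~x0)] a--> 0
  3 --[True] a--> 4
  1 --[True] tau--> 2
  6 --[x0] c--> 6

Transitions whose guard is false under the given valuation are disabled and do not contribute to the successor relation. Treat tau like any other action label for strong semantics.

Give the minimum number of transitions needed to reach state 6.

Answer: UNREACHABLE

Trace:
Layered search for 6:
  Layer 0: {0}
  Layer 1: {5}
6 never appears.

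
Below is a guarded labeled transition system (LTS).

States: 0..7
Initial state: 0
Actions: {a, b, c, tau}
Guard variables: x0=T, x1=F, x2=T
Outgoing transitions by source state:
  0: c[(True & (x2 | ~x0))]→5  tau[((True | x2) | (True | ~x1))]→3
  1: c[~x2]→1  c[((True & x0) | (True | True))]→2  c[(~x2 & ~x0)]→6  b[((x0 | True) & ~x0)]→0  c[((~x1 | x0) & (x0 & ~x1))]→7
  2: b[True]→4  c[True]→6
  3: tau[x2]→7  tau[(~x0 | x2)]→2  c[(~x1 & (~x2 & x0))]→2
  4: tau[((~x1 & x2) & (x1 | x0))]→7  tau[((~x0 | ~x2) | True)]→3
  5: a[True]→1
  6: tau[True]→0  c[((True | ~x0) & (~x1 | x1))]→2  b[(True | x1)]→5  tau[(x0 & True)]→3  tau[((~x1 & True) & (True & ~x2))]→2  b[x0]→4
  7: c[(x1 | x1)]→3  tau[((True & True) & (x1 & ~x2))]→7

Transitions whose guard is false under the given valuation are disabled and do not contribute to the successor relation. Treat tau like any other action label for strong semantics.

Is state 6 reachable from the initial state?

Guard filter leaves 16 enabled edge(s).
L0 = {0}
L1 = {3,5}  cumulative {0,3,5}
L2 = {1,2,7}  cumulative {0,1,2,3,5,7}
L3 = {4,6}  cumulative {0,1,2,3,4,5,6,7}
Reach set: {0,1,2,3,4,5,6,7}
Path to 6: tau·tau·c

Answer: REACHABLE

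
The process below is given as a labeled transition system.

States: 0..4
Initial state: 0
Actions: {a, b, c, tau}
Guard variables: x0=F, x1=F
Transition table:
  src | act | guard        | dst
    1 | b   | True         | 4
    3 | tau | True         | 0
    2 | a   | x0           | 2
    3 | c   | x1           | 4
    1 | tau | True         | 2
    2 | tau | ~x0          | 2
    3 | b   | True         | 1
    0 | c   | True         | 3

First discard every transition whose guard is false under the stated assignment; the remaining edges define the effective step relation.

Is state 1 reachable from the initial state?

After dropping false guards: 6 live edges.
depth 0: {0}
depth 1: {3}  now seen {0,3}
depth 2: {1}  now seen {0,1,3}
depth 3: {2,4}  now seen {0,1,2,3,4}
Reach set: {0,1,2,3,4}
Path to 1: c·b

Answer: REACHABLE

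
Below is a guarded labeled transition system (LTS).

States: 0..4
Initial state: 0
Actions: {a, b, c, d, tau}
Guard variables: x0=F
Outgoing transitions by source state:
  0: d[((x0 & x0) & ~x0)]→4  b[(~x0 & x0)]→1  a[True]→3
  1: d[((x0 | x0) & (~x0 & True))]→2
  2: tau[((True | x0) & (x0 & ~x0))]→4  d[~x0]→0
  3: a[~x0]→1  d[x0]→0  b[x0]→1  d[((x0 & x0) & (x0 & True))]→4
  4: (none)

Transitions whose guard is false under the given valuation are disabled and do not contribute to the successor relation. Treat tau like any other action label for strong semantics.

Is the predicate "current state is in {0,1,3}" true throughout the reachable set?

Safe = {0,1,3}
R = {0,1,3}
  0: ok
  1: ok
  3: ok

Answer: INVARIANT HOLDS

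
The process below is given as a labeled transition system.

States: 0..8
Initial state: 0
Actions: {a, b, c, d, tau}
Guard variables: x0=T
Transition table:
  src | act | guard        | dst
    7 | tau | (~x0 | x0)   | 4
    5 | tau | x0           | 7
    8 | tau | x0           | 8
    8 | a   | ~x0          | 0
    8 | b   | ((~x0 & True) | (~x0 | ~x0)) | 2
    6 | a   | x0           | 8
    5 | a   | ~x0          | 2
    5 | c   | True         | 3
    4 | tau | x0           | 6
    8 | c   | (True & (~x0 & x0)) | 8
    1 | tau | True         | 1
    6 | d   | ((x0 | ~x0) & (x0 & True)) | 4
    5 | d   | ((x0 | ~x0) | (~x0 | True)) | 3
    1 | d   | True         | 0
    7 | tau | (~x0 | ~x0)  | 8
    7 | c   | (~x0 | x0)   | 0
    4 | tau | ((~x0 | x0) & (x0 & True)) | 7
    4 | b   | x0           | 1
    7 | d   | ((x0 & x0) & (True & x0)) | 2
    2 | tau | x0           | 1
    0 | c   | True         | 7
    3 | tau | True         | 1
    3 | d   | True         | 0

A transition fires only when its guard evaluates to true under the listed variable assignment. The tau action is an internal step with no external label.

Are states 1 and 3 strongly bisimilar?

Refine partition for ~:
  π0 = {{0,1,2,3,4,5,6,7,8}}
  π1 = {{0},{1,3},{2,8},{4},{5,7},{6}}
  π2 = {{0},{1,3},{2},{4},{5},{6},{7},{8}}
stable after 3 split(s): 8 block(s)
1∈{1,3}, 3∈{1,3}

Answer: BISIMILAR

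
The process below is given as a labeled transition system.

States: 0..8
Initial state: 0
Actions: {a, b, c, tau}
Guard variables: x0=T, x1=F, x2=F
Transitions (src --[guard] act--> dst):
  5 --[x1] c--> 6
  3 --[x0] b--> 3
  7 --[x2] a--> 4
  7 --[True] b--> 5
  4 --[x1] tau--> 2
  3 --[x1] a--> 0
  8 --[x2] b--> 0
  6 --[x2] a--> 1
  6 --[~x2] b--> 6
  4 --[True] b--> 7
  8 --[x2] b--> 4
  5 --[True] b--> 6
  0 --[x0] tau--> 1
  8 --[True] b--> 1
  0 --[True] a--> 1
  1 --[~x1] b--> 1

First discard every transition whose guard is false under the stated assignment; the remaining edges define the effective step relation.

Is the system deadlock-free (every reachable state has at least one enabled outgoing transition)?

Answer: DEADLOCK-FREE

Working:
Reach set: {0,1}
  0: a→1  tau→1  [2 out]
  1: b→1  [1 out]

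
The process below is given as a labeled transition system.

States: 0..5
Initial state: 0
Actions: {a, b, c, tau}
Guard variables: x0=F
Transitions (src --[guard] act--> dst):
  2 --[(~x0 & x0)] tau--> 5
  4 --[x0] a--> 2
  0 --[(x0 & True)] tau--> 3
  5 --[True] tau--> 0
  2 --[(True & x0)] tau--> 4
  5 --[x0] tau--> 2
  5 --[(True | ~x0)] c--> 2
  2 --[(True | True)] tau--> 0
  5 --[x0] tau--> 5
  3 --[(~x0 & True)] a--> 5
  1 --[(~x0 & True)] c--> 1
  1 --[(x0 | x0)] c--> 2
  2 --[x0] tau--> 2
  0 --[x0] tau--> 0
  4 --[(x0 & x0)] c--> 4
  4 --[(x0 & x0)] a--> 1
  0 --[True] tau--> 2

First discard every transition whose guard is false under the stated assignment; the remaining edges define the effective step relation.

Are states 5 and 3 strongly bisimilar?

Refine partition for ~:
  round 0: {{0,1,2,3,4,5}}
  round 1: {{0,2},{1},{3},{4},{5}}
Fixed point at round 2; 5 class(es).
class of 5: {5}; class of 3: {3}

Answer: NOT BISIMILAR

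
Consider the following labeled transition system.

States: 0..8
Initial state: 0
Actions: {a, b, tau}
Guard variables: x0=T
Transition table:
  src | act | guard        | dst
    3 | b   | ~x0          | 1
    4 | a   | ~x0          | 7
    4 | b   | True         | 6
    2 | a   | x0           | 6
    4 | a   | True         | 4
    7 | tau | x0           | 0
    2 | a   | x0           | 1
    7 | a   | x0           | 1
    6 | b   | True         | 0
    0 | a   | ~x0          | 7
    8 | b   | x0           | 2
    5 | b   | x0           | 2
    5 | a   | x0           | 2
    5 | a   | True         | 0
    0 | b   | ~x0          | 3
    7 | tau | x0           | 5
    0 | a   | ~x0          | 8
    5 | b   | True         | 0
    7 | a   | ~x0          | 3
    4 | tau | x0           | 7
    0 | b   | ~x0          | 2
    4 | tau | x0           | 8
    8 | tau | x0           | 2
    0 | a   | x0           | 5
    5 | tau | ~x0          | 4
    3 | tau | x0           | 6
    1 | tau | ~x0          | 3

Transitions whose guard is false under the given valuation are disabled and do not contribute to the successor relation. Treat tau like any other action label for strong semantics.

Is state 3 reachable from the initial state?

After dropping false guards: 18 live edges.
depth 0: {0}
depth 1: {5}  now seen {0,5}
depth 2: {2}  now seen {0,2,5}
depth 3: {1,6}  now seen {0,1,2,5,6}
Reachable = {0,1,2,5,6}

Answer: UNREACHABLE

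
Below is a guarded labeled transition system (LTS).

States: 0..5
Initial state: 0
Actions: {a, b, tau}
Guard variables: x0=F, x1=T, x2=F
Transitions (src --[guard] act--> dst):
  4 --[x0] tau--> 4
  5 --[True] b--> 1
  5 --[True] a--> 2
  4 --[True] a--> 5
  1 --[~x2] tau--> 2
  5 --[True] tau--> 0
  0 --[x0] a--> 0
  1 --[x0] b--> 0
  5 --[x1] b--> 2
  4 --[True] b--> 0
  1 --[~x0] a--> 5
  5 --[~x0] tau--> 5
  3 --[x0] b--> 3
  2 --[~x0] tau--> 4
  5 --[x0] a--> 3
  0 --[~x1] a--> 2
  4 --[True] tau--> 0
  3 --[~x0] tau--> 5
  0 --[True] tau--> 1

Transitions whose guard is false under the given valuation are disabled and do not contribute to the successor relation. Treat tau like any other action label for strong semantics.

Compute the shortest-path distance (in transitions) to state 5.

Answer: 2

Analysis:
Breadth-first toward 5:
  depth 0: {0}
  depth 1: {1}
  depth 2: {2,5}
depth(5)=2, e.g. tau·a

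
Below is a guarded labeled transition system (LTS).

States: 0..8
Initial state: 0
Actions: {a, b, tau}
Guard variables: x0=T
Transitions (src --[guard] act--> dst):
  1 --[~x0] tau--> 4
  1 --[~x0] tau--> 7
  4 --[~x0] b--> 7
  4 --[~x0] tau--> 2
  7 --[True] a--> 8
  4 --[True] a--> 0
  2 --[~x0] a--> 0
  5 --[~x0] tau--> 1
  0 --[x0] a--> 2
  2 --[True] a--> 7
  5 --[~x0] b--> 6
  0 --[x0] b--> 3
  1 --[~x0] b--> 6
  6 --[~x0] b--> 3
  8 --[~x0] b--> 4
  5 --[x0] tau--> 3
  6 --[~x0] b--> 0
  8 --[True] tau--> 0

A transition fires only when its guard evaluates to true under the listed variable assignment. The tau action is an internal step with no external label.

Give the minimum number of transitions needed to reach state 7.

Answer: 2

Trace:
Layered search for 7:
  Layer 0: {0}
  Layer 1: {2,3}
  Layer 2: {7}
first hit 7 at d=2 via a·a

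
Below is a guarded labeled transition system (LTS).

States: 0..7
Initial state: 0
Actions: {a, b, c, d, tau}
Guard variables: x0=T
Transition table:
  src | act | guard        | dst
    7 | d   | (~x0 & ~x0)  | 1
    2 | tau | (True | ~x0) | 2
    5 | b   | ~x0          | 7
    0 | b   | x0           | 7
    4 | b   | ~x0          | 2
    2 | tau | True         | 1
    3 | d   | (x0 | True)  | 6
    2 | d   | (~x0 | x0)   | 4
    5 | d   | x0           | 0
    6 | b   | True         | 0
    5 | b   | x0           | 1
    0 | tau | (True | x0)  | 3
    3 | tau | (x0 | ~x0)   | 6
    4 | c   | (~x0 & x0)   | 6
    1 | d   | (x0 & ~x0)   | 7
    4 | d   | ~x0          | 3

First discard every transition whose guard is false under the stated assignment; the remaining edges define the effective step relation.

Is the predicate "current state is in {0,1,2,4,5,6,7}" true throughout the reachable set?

Answer: INVARIANT VIOLATED at state 3

Working:
Inv-set: {0,1,2,4,5,6,7}
Reach set: {0,3,6,7}
  0: ✓
  3: outside
  6: ✓
  7: ✓
witness against invariant: tau → 3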